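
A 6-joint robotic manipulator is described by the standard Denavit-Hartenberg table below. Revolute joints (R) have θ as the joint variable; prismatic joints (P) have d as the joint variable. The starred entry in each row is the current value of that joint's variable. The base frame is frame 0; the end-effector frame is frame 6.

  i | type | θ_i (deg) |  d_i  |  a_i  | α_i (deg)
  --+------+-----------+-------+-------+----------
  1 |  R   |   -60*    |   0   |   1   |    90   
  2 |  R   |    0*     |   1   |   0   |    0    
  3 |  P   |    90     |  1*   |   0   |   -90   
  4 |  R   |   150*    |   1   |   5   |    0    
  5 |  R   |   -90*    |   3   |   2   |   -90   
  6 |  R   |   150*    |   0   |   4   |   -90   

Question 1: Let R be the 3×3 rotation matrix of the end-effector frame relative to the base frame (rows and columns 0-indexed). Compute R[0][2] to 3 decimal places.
End-effector z-axis (col 2 of R) = (-0.8080,0.5335,-0.2500)
R[0][2] = -0.8080

-0.808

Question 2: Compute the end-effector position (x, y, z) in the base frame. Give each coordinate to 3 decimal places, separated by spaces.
after link 1: o_1 = (0.5000, -0.8660, 0.0000)
after link 2: o_2 = (-0.3660, -1.3660, 0.0000)
after link 3: o_3 = (-1.2321, -1.8660, 0.0000)
after link 4: o_4 = (0.4330, 0.2500, -4.3301)
after link 5: o_5 = (0.4330, 3.7141, -3.3301)
after link 6: o_6 = (-1.1651, 0.4821, -5.0622)

-1.165 0.482 -5.062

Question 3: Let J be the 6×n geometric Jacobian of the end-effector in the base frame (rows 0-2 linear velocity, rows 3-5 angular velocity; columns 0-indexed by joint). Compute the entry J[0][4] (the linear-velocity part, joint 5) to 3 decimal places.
-0.634

axis z_4 = (-0.5000,0.8660,0.0000); lever o_n−o_4 = (-1.5981,0.2321,-0.7321)
cross product → J_v[:, 4] = (-0.6340,-0.3660,1.2679)
J_ω[:, 4] = z_4
entry J[0][4] = -0.6340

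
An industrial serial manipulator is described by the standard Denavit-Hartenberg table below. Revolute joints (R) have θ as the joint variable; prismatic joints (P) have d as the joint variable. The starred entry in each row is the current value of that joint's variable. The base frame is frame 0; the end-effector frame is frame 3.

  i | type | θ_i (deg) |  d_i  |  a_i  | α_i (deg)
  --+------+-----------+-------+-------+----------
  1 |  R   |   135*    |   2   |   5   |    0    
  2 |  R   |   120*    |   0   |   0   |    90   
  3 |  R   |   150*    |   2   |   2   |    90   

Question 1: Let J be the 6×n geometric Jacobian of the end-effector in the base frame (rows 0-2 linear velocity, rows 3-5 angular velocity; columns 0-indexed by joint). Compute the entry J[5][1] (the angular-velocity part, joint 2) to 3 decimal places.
axis z_1 = (0.0000,0.0000,1.0000); lever o_n−o_1 = (-1.4836,2.1907,1.0000)
cross product → J_v[:, 1] = (-2.1907,-1.4836,0.0000)
J_ω[:, 1] = z_1
entry J[5][1] = 1.0000

1.000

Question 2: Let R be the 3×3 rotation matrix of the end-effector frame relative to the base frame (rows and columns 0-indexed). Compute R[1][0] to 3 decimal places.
0.837

End-effector x-axis (col 0 of R) = (0.2241,0.8365,0.5000)
R[1][0] = 0.8365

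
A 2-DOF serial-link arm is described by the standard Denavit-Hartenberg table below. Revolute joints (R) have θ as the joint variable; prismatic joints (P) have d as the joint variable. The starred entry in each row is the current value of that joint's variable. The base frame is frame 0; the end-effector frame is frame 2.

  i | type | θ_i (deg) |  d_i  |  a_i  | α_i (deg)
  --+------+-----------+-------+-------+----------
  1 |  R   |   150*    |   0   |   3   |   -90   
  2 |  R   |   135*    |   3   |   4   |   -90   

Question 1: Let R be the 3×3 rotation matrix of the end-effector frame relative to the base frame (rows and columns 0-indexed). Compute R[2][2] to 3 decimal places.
End-effector z-axis (col 2 of R) = (0.6124,-0.3536,0.7071)
R[2][2] = 0.7071

0.707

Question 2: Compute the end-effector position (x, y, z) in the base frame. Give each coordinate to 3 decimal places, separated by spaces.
-1.649 -2.512 -2.828

after link 1: o_1 = (-2.5981, 1.5000, 0.0000)
after link 2: o_2 = (-1.6486, -2.5123, -2.8284)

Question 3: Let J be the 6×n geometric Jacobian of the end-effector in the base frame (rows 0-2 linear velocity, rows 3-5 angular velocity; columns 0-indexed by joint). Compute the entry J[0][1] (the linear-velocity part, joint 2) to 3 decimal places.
axis z_1 = (-0.5000,-0.8660,0.0000); lever o_n−o_1 = (0.9495,-4.0123,-2.8284)
cross product → J_v[:, 1] = (2.4495,-1.4142,2.8284)
J_ω[:, 1] = z_1
entry J[0][1] = 2.4495

2.449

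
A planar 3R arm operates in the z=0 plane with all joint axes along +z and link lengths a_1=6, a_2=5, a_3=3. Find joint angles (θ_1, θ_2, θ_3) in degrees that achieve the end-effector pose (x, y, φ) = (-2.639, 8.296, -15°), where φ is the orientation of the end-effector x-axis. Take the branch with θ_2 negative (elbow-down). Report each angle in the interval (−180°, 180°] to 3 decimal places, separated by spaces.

134.996 -29.993 -120.004

wrist centre = target − a_3·(cos φ, sin φ) = (-5.5368, 9.0725)
cos θ_2 = (112.9654−6²−5²)/(2·6·5) = 0.8661; θ_2 = -29.9926° (elbow-down)
β = atan2(9.0725,-5.5368) = 121.3951°; ψ = atan2(-2.4994,10.3304) = -13.6013°
θ_1 = β − ψ = 134.9963°
θ_3 = φ − θ_1 − θ_2 = -120.0037° (wrapped to (-180°,180°])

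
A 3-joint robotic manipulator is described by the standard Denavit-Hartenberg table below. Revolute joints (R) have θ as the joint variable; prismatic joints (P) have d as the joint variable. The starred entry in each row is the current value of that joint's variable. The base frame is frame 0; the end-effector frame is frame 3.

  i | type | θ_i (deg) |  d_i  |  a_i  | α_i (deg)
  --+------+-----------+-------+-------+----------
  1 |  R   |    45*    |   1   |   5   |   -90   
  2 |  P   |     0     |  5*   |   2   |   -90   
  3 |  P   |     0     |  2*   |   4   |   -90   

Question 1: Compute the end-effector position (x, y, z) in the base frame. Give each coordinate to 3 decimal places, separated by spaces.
4.243 11.314 -1.000

after link 1: o_1 = (3.5355, 3.5355, 1.0000)
after link 2: o_2 = (1.4142, 8.4853, 1.0000)
after link 3: o_3 = (4.2426, 11.3137, -1.0000)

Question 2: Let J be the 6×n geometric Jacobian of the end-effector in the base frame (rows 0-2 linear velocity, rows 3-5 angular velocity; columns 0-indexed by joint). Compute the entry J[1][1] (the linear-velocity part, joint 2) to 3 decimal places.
0.707

prismatic axis z_1 = (-0.7071,0.7071,0.0000)
J_v[:, 1] = z_1; J_ω[:, 1] = (0,0,0)
entry J[1][1] = 0.7071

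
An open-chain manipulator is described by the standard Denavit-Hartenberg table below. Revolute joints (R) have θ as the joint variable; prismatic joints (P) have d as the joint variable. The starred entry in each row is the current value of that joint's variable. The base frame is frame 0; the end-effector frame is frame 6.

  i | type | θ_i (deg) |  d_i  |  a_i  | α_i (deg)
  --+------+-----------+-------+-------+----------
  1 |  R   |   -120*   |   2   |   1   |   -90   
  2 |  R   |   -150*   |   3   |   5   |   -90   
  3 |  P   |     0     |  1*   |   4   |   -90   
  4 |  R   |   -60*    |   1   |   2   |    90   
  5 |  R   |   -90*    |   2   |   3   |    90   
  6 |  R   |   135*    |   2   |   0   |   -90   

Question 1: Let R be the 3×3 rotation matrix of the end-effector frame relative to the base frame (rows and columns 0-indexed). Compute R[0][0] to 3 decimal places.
-0.966

End-effector x-axis (col 0 of R) = (-0.9659,-0.2588,0.0000)
R[0][0] = -0.9659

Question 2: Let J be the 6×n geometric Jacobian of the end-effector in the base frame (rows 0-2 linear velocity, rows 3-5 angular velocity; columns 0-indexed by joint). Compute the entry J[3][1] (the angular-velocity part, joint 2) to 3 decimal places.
0.866

axis z_1 = (0.8660,-0.5000,0.0000); lever o_n−o_1 = (6.9772,2.0849,5.3660)
cross product → J_v[:, 1] = (-2.6830,-4.6471,5.2942)
J_ω[:, 1] = z_1
entry J[3][1] = 0.8660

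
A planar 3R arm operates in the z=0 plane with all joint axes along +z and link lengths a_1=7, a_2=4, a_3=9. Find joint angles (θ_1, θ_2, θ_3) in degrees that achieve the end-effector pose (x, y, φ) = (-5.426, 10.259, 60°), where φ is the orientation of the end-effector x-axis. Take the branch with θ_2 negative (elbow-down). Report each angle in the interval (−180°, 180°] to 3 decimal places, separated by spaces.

wrist centre = target − a_3·(cos φ, sin φ) = (-9.9260, 2.4648)
cos θ_2 = (104.6006−7²−4²)/(2·7·4) = 0.7072; θ_2 = -44.9962° (elbow-down)
β = atan2(2.4648,-9.9260) = 166.0547°; ψ = atan2(-2.8282,9.8286) = -16.0535°
θ_1 = β − ψ = 182.1082°
θ_3 = φ − θ_1 − θ_2 = -77.1119° (wrapped to (-180°,180°])

-177.892 -44.996 -77.112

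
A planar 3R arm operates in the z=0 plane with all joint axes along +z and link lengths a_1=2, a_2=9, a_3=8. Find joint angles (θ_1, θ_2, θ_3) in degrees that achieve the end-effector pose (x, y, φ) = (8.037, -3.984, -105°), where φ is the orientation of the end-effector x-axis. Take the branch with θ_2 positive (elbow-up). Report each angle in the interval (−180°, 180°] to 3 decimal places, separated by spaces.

wrist centre = target − a_3·(cos φ, sin φ) = (10.1076, 3.7434)
cos θ_2 = (116.1757−2²−9²)/(2·2·9) = 0.8660; θ_2 = 30.0038° (elbow-up)
β = atan2(3.7434,10.1076) = 20.3225°; ψ = atan2(4.5005,9.7939) = 24.6798°
θ_1 = β − ψ = -4.3573°
θ_3 = φ − θ_1 − θ_2 = -130.6465° (wrapped to (-180°,180°])

-4.357 30.004 -130.647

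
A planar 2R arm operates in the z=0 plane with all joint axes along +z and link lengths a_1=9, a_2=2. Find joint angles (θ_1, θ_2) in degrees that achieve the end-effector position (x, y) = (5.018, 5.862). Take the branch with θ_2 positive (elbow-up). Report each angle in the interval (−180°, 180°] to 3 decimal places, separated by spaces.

38.876 135.002

cos θ_2 = (59.5434−9²−2²)/(2·9·2) = -0.7071; θ_2 = 135.0018° (elbow-up)
β = atan2(5.8620,5.0180) = 49.4358°; ψ = atan2(1.4142,7.5857) = 10.5601°
θ_1 = β − ψ = 38.8756°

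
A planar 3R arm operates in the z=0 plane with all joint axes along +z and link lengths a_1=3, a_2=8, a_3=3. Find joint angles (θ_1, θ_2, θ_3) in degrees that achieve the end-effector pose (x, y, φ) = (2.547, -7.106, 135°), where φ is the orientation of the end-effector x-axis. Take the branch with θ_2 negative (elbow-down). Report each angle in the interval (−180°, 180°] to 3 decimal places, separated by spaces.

wrist centre = target − a_3·(cos φ, sin φ) = (4.6683, -9.2273)
cos θ_2 = (106.9367−3²−8²)/(2·3·8) = 0.7070; θ_2 = -45.0075° (elbow-down)
β = atan2(-9.2273,4.6683) = -63.1641°; ψ = atan2(-5.6576,8.6561) = -33.1685°
θ_1 = β − ψ = -29.9956°
θ_3 = φ − θ_1 − θ_2 = -149.9969° (wrapped to (-180°,180°])

-29.996 -45.008 -149.997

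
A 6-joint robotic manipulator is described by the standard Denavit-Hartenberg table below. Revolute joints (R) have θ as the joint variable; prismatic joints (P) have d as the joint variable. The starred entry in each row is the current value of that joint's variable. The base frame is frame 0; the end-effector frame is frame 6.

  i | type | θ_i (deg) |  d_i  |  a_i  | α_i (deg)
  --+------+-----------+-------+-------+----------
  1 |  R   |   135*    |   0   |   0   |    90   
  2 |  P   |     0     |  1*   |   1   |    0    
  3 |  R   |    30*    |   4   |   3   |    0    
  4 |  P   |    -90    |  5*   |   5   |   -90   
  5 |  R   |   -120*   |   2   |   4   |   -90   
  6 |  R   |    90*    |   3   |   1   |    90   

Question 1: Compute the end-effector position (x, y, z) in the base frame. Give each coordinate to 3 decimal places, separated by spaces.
5.445 15.717 -2.848

after link 1: o_1 = (0.0000, 0.0000, 0.0000)
after link 2: o_2 = (0.0000, 1.4142, 0.0000)
after link 3: o_3 = (0.9913, 6.0798, 1.5000)
after link 4: o_4 = (2.7591, 11.3831, -2.8301)
after link 5: o_5 = (4.6909, 14.3502, -0.0981)
after link 6: o_6 = (5.4454, 15.7170, -2.8481)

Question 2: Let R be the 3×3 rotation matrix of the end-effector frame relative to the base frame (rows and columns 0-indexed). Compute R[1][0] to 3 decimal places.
End-effector x-axis (col 0 of R) = (0.6124,-0.6124,-0.5000)
R[1][0] = -0.6124

-0.612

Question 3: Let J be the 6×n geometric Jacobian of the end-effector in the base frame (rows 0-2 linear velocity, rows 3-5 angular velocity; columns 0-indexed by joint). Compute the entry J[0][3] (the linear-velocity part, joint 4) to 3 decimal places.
0.707

prismatic axis z_3 = (0.7071,0.7071,0.0000)
J_v[:, 3] = z_3; J_ω[:, 3] = (0,0,0)
entry J[0][3] = 0.7071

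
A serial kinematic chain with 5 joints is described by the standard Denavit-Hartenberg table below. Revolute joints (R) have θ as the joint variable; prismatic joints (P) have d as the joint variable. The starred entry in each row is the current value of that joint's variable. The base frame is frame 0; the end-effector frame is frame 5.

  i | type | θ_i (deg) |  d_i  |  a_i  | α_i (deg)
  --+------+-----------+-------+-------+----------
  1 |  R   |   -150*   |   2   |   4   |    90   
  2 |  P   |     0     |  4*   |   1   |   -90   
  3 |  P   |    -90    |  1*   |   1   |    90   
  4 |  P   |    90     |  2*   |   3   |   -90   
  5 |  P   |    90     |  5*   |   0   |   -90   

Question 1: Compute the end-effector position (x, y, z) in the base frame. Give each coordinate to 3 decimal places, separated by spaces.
-2.598 -1.500 6.000

after link 1: o_1 = (-3.4641, -2.0000, 2.0000)
after link 2: o_2 = (-6.3301, 0.9641, 2.0000)
after link 3: o_3 = (-6.8301, 1.8301, 3.0000)
after link 4: o_4 = (-5.0981, 2.8301, 6.0000)
after link 5: o_5 = (-2.5981, -1.5000, 6.0000)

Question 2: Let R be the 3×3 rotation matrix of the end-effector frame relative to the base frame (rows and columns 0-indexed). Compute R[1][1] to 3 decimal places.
0.866

End-effector y-axis (col 1 of R) = (-0.5000,0.8660,-0.0000)
R[1][1] = 0.8660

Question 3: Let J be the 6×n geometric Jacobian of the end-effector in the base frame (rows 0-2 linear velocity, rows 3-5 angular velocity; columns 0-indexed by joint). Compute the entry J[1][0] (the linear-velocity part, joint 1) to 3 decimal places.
-2.598

axis z_0 = ẑ; lever o_n−o_0 = (-2.5981,-1.5000,6.0000)
cross product → J_v[:, 0] = (1.5000,-2.5981,0.0000)
J_ω[:, 0] = z_0
entry J[1][0] = -2.5981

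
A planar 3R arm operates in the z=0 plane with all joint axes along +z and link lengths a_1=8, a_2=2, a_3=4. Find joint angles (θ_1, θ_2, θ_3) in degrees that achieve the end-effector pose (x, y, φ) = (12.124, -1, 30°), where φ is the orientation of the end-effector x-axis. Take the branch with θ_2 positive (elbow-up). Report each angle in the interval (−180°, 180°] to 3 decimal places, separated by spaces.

-30.003 60.013 -0.010

wrist centre = target − a_3·(cos φ, sin φ) = (8.6599, -3.0000)
cos θ_2 = (83.9938−8²−2²)/(2·8·2) = 0.4998; θ_2 = 60.0127° (elbow-up)
β = atan2(-3.0000,8.6599) = -19.1073°; ψ = atan2(1.7323,8.9996) = 10.8952°
θ_1 = β − ψ = -30.0025°
θ_3 = φ − θ_1 − θ_2 = -0.0102° (wrapped to (-180°,180°])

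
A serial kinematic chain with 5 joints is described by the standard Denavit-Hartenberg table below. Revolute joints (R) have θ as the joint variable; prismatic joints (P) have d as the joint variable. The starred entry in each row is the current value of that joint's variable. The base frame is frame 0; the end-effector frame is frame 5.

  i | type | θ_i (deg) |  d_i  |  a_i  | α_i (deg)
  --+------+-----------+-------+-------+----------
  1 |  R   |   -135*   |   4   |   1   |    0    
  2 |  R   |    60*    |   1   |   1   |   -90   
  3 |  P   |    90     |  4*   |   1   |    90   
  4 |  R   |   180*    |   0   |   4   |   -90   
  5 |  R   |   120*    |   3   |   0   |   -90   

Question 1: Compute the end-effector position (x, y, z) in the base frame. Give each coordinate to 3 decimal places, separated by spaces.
after link 1: o_1 = (-0.7071, -0.7071, 4.0000)
after link 2: o_2 = (-0.4483, -1.6730, 5.0000)
after link 3: o_3 = (3.4154, -0.6378, 4.0000)
after link 4: o_4 = (3.4154, -0.6378, 8.0000)
after link 5: o_5 = (0.5176, -1.4142, 8.0000)

0.518 -1.414 8.000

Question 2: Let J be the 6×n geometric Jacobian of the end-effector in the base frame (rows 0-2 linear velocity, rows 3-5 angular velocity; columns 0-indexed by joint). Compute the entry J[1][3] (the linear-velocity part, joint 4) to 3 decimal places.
-1.035

axis z_3 = (0.2588,-0.9659,0.0000); lever o_n−o_3 = (-2.8978,-0.7765,4.0000)
cross product → J_v[:, 3] = (-3.8637,-1.0353,-3.0000)
J_ω[:, 3] = z_3
entry J[1][3] = -1.0353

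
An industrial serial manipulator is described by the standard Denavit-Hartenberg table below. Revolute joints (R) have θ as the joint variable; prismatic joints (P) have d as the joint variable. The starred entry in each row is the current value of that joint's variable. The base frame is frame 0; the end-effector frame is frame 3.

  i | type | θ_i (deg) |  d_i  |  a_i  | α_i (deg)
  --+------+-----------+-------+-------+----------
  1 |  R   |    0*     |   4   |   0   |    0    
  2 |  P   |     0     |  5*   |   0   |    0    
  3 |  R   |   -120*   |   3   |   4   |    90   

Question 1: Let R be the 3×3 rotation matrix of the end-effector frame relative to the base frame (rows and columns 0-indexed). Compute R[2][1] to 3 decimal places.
End-effector y-axis (col 1 of R) = (0.0000,-0.0000,1.0000)
R[2][1] = 1.0000

1.000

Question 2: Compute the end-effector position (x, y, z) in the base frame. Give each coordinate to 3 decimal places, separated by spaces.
after link 1: o_1 = (0.0000, 0.0000, 4.0000)
after link 2: o_2 = (0.0000, 0.0000, 9.0000)
after link 3: o_3 = (-2.0000, -3.4641, 12.0000)

-2.000 -3.464 12.000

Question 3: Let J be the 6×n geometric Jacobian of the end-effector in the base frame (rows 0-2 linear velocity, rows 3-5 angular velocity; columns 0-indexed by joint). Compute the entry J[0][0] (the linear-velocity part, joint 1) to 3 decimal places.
3.464

axis z_0 = ẑ; lever o_n−o_0 = (-2.0000,-3.4641,12.0000)
cross product → J_v[:, 0] = (3.4641,-2.0000,0.0000)
J_ω[:, 0] = z_0
entry J[0][0] = 3.4641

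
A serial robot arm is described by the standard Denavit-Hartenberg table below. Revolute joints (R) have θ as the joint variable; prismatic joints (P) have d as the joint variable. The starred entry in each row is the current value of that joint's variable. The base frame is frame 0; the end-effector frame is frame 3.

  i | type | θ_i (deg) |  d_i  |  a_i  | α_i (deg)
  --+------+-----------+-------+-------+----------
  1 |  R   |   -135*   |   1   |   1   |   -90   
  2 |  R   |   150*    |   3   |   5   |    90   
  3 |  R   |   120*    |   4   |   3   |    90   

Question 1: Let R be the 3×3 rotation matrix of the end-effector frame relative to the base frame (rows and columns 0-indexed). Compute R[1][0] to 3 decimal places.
End-effector x-axis (col 0 of R) = (0.3062,-0.9186,0.2500)
R[1][0] = -0.9186

-0.919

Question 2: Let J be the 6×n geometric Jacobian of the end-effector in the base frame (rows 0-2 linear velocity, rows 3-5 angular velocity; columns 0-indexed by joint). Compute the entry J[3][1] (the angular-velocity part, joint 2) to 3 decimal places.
0.707

axis z_1 = (0.7071,-0.7071,0.0000); lever o_n−o_1 = (4.6875,-3.2293,-5.2141)
cross product → J_v[:, 1] = (3.6869,3.6869,1.0311)
J_ω[:, 1] = z_1
entry J[3][1] = 0.7071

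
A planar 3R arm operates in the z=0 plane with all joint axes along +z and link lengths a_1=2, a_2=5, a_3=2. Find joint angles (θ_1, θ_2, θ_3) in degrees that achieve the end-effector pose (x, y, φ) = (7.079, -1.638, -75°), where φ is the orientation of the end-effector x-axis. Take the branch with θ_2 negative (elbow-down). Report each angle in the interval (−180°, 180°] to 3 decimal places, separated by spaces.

wrist centre = target − a_3·(cos φ, sin φ) = (6.5614, 0.2939)
cos θ_2 = (43.1378−2²−5²)/(2·2·5) = 0.7069; θ_2 = -45.0175° (elbow-down)
β = atan2(0.2939,6.5614) = 2.5643°; ψ = atan2(-3.5366,5.5345) = -32.5793°
θ_1 = β − ψ = 35.1436°
θ_3 = φ − θ_1 − θ_2 = -65.1261° (wrapped to (-180°,180°])

35.144 -45.017 -65.126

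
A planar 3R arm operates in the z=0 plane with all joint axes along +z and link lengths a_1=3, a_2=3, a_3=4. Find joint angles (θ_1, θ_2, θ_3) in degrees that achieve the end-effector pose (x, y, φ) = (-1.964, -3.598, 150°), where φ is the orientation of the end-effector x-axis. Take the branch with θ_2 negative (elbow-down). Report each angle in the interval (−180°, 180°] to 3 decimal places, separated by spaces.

wrist centre = target − a_3·(cos φ, sin φ) = (1.5001, -5.5980)
cos θ_2 = (33.5879−3²−3²)/(2·3·3) = 0.8660; θ_2 = -30.0035° (elbow-down)
β = atan2(-5.5980,1.5001) = -74.9988°; ψ = atan2(-1.5002,5.5980) = -15.0017°
θ_1 = β − ψ = -59.9971°
θ_3 = φ − θ_1 − θ_2 = -119.9994° (wrapped to (-180°,180°])

-59.997 -30.003 -119.999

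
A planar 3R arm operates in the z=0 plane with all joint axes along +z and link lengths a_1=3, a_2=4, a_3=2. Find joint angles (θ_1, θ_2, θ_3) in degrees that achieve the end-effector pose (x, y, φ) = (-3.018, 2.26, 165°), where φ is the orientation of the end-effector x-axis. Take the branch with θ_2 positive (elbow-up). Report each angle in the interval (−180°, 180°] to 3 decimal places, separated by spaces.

wrist centre = target − a_3·(cos φ, sin φ) = (-1.0861, 1.7424)
cos θ_2 = (4.2155−3²−4²)/(2·3·4) = -0.8660; θ_2 = 149.9993° (elbow-up)
β = atan2(1.7424,-1.0861) = 121.9385°; ψ = atan2(2.0000,-0.4641) = 103.0633°
θ_1 = β − ψ = 18.8751°
θ_3 = φ − θ_1 − θ_2 = -3.8744° (wrapped to (-180°,180°])

18.875 149.999 -3.874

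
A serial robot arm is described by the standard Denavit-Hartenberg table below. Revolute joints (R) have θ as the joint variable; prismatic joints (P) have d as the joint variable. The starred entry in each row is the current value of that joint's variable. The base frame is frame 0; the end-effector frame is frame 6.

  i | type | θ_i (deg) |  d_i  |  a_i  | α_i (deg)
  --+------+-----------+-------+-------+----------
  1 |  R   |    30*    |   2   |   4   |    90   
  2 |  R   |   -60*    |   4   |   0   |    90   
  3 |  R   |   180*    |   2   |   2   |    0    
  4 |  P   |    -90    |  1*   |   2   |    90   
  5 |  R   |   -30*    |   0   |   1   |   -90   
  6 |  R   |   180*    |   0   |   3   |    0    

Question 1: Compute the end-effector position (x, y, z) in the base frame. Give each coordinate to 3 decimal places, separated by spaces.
1.732 -3.928 1.732

after link 1: o_1 = (3.4641, 2.0000, 2.0000)
after link 2: o_2 = (5.4641, -1.4641, 2.0000)
after link 3: o_3 = (3.0981, -2.8301, 2.7321)
after link 4: o_4 = (3.3481, -4.9952, 2.2321)
after link 5: o_5 = (4.1561, -5.5287, 2.4821)
after link 6: o_6 = (1.7321, -3.9282, 1.7321)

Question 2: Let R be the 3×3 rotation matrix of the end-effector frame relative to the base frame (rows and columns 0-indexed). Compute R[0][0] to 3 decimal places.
End-effector x-axis (col 0 of R) = (-0.8080,0.5335,-0.2500)
R[0][0] = -0.8080

-0.808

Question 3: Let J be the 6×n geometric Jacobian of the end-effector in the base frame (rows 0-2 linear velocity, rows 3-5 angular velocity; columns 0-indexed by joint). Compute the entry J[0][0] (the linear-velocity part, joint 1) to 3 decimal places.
3.928

axis z_0 = ẑ; lever o_n−o_0 = (1.7321,-3.9282,1.7321)
cross product → J_v[:, 0] = (3.9282,1.7321,-0.0000)
J_ω[:, 0] = z_0
entry J[0][0] = 3.9282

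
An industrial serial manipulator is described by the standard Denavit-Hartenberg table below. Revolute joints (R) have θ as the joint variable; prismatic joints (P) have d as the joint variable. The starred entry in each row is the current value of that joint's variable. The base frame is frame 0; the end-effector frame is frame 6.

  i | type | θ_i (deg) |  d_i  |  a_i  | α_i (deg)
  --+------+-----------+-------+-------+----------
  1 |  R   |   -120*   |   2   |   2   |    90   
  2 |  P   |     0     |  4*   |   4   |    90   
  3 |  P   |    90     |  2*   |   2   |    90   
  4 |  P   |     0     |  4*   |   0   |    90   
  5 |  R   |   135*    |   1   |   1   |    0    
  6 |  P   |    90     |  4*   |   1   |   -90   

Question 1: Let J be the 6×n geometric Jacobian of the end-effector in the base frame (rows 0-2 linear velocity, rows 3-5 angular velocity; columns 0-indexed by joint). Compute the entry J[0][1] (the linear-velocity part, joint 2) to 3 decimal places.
-0.866

prismatic axis z_1 = (-0.8660,0.5000,0.0000)
J_v[:, 1] = z_1; J_ω[:, 1] = (0,0,0)
entry J[0][1] = -0.8660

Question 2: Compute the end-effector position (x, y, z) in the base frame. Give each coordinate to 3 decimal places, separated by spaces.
-8.971 -6.367 5.000

after link 1: o_1 = (-1.0000, -1.7321, 2.0000)
after link 2: o_2 = (-6.4641, -3.1962, 2.0000)
after link 3: o_3 = (-8.1962, -2.1962, 0.0000)
after link 4: o_4 = (-10.1962, -5.6603, 0.0000)
after link 5: o_5 = (-9.9373, -6.6262, 1.0000)
after link 6: o_6 = (-8.9714, -6.3674, 5.0000)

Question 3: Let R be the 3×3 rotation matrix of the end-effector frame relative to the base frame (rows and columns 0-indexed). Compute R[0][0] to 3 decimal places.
End-effector x-axis (col 0 of R) = (0.9659,0.2588,-0.0000)
R[0][0] = 0.9659

0.966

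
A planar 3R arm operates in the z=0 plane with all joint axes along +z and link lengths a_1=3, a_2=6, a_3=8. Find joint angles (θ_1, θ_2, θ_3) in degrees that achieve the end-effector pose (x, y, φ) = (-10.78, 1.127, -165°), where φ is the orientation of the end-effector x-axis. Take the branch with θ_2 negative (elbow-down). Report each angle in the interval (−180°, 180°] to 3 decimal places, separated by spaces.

wrist centre = target − a_3·(cos φ, sin φ) = (-3.0526, 3.1976)
cos θ_2 = (19.5427−3²−6²)/(2·3·6) = -0.7071; θ_2 = -135.0034° (elbow-down)
β = atan2(3.1976,-3.0526) = 133.6714°; ψ = atan2(-4.2424,-1.2429) = -106.3289°
θ_1 = β − ψ = 240.0003°
θ_3 = φ − θ_1 − θ_2 = 90.0030° (wrapped to (-180°,180°])

-120.000 -135.003 90.003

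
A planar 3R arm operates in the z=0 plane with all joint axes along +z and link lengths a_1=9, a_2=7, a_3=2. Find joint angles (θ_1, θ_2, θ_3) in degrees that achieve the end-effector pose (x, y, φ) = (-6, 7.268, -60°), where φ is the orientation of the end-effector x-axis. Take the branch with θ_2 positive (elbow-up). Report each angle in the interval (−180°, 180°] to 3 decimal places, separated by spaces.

90.000 90.000 120.000

wrist centre = target − a_3·(cos φ, sin φ) = (-7.0000, 9.0001)
cos θ_2 = (130.0009−9²−7²)/(2·9·7) = 0.0000; θ_2 = 89.9996° (elbow-up)
β = atan2(9.0001,-7.0000) = 127.8748°; ψ = atan2(7.0000,9.0001) = 37.8748°
θ_1 = β − ψ = 90.0000°
θ_3 = φ − θ_1 − θ_2 = 120.0004° (wrapped to (-180°,180°])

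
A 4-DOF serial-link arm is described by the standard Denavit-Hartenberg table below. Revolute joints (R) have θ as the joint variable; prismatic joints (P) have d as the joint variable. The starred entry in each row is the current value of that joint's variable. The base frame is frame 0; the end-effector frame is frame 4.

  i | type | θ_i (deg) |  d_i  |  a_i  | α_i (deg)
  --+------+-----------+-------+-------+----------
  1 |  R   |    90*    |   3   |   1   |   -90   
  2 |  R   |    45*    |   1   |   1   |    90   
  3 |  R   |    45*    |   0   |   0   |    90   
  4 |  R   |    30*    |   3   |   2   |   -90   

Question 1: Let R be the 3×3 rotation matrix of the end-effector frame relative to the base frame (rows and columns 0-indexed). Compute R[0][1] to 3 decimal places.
End-effector y-axis (col 1 of R) = (-0.7071,-0.5000,0.5000)
R[0][1] = -0.7071

-0.707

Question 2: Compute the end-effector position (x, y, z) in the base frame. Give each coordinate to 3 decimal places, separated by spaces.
after link 1: o_1 = (0.0000, 1.0000, 3.0000)
after link 2: o_2 = (-1.0000, 1.7071, 2.2929)
after link 3: o_3 = (-1.0000, 1.7071, 2.2929)
after link 4: o_4 = (-0.1034, 4.7802, 0.6340)

-0.103 4.780 0.634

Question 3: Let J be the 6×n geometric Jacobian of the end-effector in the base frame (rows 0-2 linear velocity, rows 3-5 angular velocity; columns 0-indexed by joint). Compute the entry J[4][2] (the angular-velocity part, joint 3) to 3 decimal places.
axis z_2 = (0.0000,0.7071,0.7071); lever o_n−o_2 = (0.8966,3.0731,-1.6589)
cross product → J_v[:, 2] = (-3.3461,0.6340,-0.6340)
J_ω[:, 2] = z_2
entry J[4][2] = 0.7071

0.707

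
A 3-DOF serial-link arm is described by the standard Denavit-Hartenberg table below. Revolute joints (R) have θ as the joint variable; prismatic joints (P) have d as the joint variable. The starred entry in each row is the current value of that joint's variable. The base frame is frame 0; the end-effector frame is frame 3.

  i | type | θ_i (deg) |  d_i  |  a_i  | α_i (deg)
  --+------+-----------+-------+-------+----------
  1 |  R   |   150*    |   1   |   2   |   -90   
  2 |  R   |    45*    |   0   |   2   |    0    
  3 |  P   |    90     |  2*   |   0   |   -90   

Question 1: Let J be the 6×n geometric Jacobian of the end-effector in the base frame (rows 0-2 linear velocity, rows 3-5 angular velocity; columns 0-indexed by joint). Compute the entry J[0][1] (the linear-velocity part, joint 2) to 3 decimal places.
1.225

axis z_1 = (-0.5000,-0.8660,0.0000); lever o_n−o_1 = (-2.2247,-1.0249,-1.4142)
cross product → J_v[:, 1] = (1.2247,-0.7071,-1.4142)
J_ω[:, 1] = z_1
entry J[0][1] = 1.2247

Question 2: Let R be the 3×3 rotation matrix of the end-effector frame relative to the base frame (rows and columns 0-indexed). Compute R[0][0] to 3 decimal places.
0.612

End-effector x-axis (col 0 of R) = (0.6124,-0.3536,-0.7071)
R[0][0] = 0.6124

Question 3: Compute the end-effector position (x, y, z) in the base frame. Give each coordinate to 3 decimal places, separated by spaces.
-3.957 -0.025 -0.414

after link 1: o_1 = (-1.7321, 1.0000, 1.0000)
after link 2: o_2 = (-2.9568, 1.7071, -0.4142)
after link 3: o_3 = (-3.9568, -0.0249, -0.4142)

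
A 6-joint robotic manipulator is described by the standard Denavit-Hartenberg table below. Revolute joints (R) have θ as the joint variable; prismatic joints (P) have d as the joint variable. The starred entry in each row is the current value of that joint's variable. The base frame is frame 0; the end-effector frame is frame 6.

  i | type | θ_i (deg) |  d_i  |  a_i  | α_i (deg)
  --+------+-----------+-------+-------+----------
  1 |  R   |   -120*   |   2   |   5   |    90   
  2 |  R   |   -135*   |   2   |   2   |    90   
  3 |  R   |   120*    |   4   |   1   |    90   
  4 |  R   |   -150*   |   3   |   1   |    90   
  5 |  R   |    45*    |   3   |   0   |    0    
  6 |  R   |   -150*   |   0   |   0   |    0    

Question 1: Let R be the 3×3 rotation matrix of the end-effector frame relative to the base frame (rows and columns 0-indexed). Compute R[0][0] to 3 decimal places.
End-effector x-axis (col 0 of R) = (-0.0395,-0.6461,0.7623)
R[0][0] = -0.0395

-0.039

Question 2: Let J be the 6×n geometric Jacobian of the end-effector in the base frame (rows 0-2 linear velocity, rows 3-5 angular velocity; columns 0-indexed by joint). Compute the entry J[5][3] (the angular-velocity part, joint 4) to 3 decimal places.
axis z_3 = (-0.1268,0.7803,-0.6124); lever o_n−o_3 = (2.5541,3.3257,-1.1901)
cross product → J_v[:, 3] = (1.1079,-1.7150,-2.4148)
J_ω[:, 3] = z_3
entry J[5][3] = -0.6124

-0.612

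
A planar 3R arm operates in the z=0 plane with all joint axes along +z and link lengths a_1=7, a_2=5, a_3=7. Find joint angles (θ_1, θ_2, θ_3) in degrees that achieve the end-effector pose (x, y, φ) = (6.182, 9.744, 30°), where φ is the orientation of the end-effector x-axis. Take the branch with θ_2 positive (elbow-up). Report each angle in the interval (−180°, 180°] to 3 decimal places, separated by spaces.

45.003 119.998 -135.001

wrist centre = target − a_3·(cos φ, sin φ) = (0.1198, 6.2440)
cos θ_2 = (39.0019−7²−5²)/(2·7·5) = -0.5000; θ_2 = 119.9982° (elbow-up)
β = atan2(6.2440,0.1198) = 88.9006°; ψ = atan2(4.3302,4.5001) = 43.8975°
θ_1 = β − ψ = 45.0031°
θ_3 = φ − θ_1 − θ_2 = -135.0013° (wrapped to (-180°,180°])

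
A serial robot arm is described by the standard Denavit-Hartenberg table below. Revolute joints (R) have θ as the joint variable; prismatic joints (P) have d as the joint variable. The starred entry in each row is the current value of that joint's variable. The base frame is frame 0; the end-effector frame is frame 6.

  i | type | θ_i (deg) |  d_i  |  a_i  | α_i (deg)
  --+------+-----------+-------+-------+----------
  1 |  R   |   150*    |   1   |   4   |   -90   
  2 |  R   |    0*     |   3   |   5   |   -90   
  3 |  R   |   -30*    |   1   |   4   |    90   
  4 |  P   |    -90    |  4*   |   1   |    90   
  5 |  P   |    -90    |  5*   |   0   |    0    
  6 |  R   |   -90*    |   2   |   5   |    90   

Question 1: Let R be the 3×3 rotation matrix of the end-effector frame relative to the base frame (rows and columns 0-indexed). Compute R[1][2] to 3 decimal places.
End-effector z-axis (col 2 of R) = (0.0000,-1.0000,-0.0000)
R[1][2] = -1.0000

-1.000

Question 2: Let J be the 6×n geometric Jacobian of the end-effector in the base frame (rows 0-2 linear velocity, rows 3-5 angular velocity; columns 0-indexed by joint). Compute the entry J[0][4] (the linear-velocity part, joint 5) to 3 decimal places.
1.000

prismatic axis z_4 = (1.0000,-0.0000,0.0000)
J_v[:, 4] = z_4; J_ω[:, 4] = (0,0,0)
entry J[0][4] = 1.0000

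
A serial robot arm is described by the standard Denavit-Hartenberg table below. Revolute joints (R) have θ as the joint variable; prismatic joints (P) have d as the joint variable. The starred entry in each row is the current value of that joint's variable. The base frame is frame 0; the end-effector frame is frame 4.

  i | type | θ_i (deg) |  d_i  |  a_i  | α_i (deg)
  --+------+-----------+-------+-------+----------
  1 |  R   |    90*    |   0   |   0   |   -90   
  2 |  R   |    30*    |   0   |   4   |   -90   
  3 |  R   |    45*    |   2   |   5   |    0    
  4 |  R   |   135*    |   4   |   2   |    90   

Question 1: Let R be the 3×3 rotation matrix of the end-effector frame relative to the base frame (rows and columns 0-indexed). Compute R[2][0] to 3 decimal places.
End-effector x-axis (col 0 of R) = (0.0000,-0.8660,0.5000)
R[2][0] = 0.5000

0.500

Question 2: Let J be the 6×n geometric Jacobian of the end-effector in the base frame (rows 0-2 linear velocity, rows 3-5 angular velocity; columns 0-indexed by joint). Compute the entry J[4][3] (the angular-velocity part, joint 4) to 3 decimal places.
-0.500

axis z_3 = (-0.0000,-0.5000,-0.8660); lever o_n−o_3 = (0.0000,-3.7321,-2.4641)
cross product → J_v[:, 3] = (-2.0000,-0.0000,0.0000)
J_ω[:, 3] = z_3
entry J[4][3] = -0.5000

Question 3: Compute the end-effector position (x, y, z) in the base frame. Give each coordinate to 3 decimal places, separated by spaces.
3.536 1.794 -7.964

after link 1: o_1 = (0.0000, 0.0000, 0.0000)
after link 2: o_2 = (0.0000, 3.4641, -2.0000)
after link 3: o_3 = (3.5355, 5.5260, -5.4998)
after link 4: o_4 = (3.5355, 1.7939, -7.9639)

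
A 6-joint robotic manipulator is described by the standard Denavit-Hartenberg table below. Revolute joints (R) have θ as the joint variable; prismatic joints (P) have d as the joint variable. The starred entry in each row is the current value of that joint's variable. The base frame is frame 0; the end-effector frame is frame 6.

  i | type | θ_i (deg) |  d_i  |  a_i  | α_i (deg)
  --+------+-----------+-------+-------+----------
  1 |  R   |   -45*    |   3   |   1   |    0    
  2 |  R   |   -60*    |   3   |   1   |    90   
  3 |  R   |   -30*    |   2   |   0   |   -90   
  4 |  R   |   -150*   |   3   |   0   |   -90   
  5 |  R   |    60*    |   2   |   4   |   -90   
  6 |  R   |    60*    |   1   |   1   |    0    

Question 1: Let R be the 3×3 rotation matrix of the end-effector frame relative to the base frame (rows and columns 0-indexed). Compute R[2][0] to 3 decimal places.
-0.050

End-effector x-axis (col 0 of R) = (0.8053,0.5907,-0.0502)
R[2][0] = -0.0502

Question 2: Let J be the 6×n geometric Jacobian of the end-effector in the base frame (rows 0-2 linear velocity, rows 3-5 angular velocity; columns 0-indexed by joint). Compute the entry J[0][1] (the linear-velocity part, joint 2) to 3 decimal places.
-1.188

axis z_1 = (0.0000,0.0000,1.0000); lever o_n−o_1 = (-3.4853,1.1881,2.1058)
cross product → J_v[:, 1] = (-1.1881,-3.4853,0.0000)
J_ω[:, 1] = z_1
entry J[0][1] = -1.1881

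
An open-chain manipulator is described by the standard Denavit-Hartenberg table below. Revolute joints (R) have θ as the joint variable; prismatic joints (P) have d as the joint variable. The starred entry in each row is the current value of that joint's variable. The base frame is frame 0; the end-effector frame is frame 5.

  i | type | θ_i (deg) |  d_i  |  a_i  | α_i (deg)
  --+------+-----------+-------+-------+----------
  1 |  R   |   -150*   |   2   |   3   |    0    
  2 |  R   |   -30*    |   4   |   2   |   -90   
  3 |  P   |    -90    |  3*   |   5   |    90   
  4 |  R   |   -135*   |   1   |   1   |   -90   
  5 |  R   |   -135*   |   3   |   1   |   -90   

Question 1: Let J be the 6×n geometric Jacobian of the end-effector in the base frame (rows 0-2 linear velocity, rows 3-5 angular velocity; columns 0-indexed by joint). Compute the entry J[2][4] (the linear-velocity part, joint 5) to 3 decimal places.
axis z_4 = (0.0000,0.7071,0.7071); lever o_n−o_4 = (0.7071,1.6213,2.6213)
cross product → J_v[:, 4] = (0.7071,0.5000,-0.5000)
J_ω[:, 4] = z_4
entry J[2][4] = -0.5000

-0.500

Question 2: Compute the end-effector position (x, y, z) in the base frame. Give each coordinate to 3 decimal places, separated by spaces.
-2.891 -2.172 12.914

after link 1: o_1 = (-2.5981, -1.5000, 2.0000)
after link 2: o_2 = (-4.5981, -1.5000, 6.0000)
after link 3: o_3 = (-4.5981, -4.5000, 11.0000)
after link 4: o_4 = (-3.5981, -3.7929, 10.2929)
after link 5: o_5 = (-2.8910, -2.1716, 12.9142)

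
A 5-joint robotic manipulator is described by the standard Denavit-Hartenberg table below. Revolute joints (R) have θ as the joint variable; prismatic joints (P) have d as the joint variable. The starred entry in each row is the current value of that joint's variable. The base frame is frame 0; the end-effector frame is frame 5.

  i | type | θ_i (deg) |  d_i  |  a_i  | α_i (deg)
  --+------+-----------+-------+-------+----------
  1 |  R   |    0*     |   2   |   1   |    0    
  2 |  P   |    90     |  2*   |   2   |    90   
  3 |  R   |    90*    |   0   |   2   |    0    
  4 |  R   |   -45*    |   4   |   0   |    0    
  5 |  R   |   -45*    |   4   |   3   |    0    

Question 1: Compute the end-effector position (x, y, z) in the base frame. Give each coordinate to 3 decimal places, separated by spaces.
after link 1: o_1 = (1.0000, 0.0000, 2.0000)
after link 2: o_2 = (1.0000, 2.0000, 4.0000)
after link 3: o_3 = (1.0000, 2.0000, 6.0000)
after link 4: o_4 = (5.0000, 2.0000, 6.0000)
after link 5: o_5 = (9.0000, 5.0000, 6.0000)

9.000 5.000 6.000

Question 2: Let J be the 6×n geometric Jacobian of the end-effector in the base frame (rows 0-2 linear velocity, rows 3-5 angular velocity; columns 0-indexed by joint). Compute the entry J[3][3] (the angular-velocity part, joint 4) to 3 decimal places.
1.000

axis z_3 = (1.0000,-0.0000,0.0000); lever o_n−o_3 = (8.0000,3.0000,0.0000)
cross product → J_v[:, 3] = (-0.0000,-0.0000,3.0000)
J_ω[:, 3] = z_3
entry J[3][3] = 1.0000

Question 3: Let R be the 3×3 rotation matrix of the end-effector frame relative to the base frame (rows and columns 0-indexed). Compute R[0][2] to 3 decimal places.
1.000

End-effector z-axis (col 2 of R) = (1.0000,-0.0000,0.0000)
R[0][2] = 1.0000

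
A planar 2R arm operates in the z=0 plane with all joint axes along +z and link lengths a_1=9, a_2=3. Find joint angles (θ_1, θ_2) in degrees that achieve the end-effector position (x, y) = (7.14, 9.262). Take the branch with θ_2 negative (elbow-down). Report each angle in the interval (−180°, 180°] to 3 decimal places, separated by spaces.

cos θ_2 = (136.7642−9²−3²)/(2·9·3) = 0.8660; θ_2 = -30.0024° (elbow-down)
β = atan2(9.2620,7.1400) = 52.3717°; ψ = atan2(-1.5001,11.5980) = -7.3698°
θ_1 = β − ψ = 59.7415°

59.741 -30.002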